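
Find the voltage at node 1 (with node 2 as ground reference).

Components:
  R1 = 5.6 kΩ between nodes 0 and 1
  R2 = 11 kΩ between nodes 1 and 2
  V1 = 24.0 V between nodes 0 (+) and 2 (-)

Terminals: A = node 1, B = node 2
Nodal analysis, taking node 2 as the 0 V reference.
Source V1 fixes V_0 = 24 V.
KCL at each unknown node (sum of currents leaving = 0; resistances in Ω):
  Node 1: (V_1 - 24)/5600 + (V_1 - 0)/11000 = 0
Collecting terms: 0.0002695 × V_1 = 0.004286  =>  V_1 = 15.9 V
The requested potential is V_1 = 15.9 V.

Final answer: V_1 = 15.9 V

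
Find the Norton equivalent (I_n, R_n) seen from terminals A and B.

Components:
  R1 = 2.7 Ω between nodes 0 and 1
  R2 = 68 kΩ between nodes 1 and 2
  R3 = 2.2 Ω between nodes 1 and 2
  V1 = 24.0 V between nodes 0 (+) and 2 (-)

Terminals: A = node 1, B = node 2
Find the Thévenin equivalent first; then I_n = V_th/R_th and R_n = R_th.
Step 1 — V_th is the open-circuit voltage V_A - V_B (nothing connected across the terminals).
Nodal analysis, taking node 2 as the 0 V reference.
Source V1 fixes V_0 = 24 V.
KCL at each unknown node (sum of currents leaving = 0; resistances in Ω):
  Node 1: (V_1 - 24)/2.7 + (V_1 - 0)/68000 + (V_1 - 0)/2.2 = 0
Collecting terms: 0.8249 × V_1 = 8.889  =>  V_1 = 10.78 V
V_th = V_1 - V_2 = 10.78 - 0 = 10.78 V
Step 2 — R_th: zero the source — replace V1 by a short circuit (node 2 merges into node 0) — and find the resistance seen between A (node 1) and B (node 0).
Reduce the network between node 1 (A) and node 0 (B) by series/parallel combination:
  Rp1 = R1 ‖ R2 ‖ R3 (parallel, all between nodes 0 and 1) = 1/(1/2.7 + 1/68000 + 1/2.2) = 1.212 Ω
R_th = 1.212 Ω
I_n = V_th/R_th = 10.78/1.212 = 8.889 A, and R_n = R_th = 1.212 Ω

Final answer: I_n = 8.889 A, R_n = 1.212 Ω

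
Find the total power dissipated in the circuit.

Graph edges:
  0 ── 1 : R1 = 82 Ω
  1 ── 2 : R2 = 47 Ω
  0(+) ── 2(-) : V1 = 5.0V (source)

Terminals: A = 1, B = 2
Nodal analysis, taking node 2 as the 0 V reference.
Source V1 fixes V_0 = 5 V.
KCL at each unknown node (sum of currents leaving = 0; resistances in Ω):
  Node 1: (V_1 - 5)/82 + (V_1 - 0)/47 = 0
Collecting terms: 0.03347 × V_1 = 0.06098  =>  V_1 = 1.822 V
Power in each resistor, P = (ΔV)²/R:
  P_R1 = (5 - 1.822)²/82 = 0.1232 W
  P_R2 = (1.822 - 0)²/47 = 0.07061 W
P_total = P_R1 + P_R2 = 0.1938 W

Final answer: 0.1938 W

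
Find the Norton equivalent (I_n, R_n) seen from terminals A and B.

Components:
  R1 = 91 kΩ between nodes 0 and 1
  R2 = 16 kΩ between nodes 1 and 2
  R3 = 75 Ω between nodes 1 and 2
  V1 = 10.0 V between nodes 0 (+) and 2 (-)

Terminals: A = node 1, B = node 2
Find the Thévenin equivalent first; then I_n = V_th/R_th and R_n = R_th.
Step 1 — V_th is the open-circuit voltage V_A - V_B (nothing connected across the terminals).
Nodal analysis, taking node 2 as the 0 V reference.
Source V1 fixes V_0 = 10 V.
KCL at each unknown node (sum of currents leaving = 0; resistances in Ω):
  Node 1: (V_1 - 10)/91000 + (V_1 - 0)/16000 + (V_1 - 0)/75 = 0
Collecting terms: 0.01341 × V_1 = 0.0001099  =>  V_1 = 0.008197 V
V_th = V_1 - V_2 = 0.008197 - 0 = 0.008197 V
Step 2 — R_th: zero the source — replace V1 by a short circuit (node 2 merges into node 0) — and find the resistance seen between A (node 1) and B (node 0).
Reduce the network between node 1 (A) and node 0 (B) by series/parallel combination:
  Rp1 = R1 ‖ R2 ‖ R3 (parallel, all between nodes 0 and 1) = 1/(1/91000 + 1/16000 + 1/75) = 74.59 Ω
R_th = 74.59 Ω
I_n = V_th/R_th = 0.008197/74.59 = 0.0001099 A, and R_n = R_th = 74.59 Ω

Final answer: I_n = 0.0001099 A, R_n = 74.59 Ω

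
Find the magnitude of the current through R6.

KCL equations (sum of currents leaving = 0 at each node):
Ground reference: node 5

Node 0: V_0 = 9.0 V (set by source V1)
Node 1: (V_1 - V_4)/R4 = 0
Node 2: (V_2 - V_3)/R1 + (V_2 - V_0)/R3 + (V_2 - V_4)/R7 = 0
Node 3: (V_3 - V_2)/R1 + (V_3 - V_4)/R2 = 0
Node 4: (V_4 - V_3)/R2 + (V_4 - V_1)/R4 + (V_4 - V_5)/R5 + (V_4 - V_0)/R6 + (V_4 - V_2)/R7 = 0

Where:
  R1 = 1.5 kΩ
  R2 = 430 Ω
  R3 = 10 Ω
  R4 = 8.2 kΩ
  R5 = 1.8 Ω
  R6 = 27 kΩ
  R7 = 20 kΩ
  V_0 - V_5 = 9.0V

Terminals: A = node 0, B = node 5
Nodal analysis, taking node 5 as the 0 V reference.
Source V1 fixes V_0 = 9 V.
KCL at each unknown node (sum of currents leaving = 0; resistances in Ω):
  Node 1: (V_1 - V_4)/8200 = 0
  Node 2: (V_2 - V_3)/1500 + (V_2 - 9)/10 + (V_2 - V_4)/20000 = 0
  Node 3: (V_3 - V_2)/1500 + (V_3 - V_4)/430 = 0
  Node 4: (V_4 - V_3)/430 + (V_4 - V_1)/8200 + (V_4 - 0)/1.8 + (V_4 - 9)/27000 + (V_4 - V_2)/20000 = 0
Collecting terms (coefficients in siemens):
  0.000122·V_1 - 0.000122·V_4 = 0
  0.1007·V_2 - 0.0006667·V_3 - 0.00005·V_4 = 0.9
  0.002992·V_3 - 0.0006667·V_2 - 0.002326·V_4 = 0
  0.5581·V_4 - 0.000122·V_1 - 0.00005·V_2 - 0.002326·V_3 = 0.0003333
Solving these 4 simultaneous equations (Gaussian elimination) gives:
  V_1 = 0.009741 V, V_2 = 8.949 V, V_3 = 2.001 V, V_4 = 0.009741 V
I_R6 = (V_0 - V_4)/R6 = (9 - 0.009741)/27000 = 0.000333 A
|I_R6| = 0.000333 A

Final answer: |I_R6| = 0.000333 A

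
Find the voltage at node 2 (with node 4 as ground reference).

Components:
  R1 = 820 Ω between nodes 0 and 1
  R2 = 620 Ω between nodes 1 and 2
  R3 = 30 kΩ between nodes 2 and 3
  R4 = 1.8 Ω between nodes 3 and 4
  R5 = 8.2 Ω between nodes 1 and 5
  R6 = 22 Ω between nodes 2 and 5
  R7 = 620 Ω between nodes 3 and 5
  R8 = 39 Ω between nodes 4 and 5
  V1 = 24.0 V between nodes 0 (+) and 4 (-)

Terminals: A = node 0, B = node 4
Nodal analysis, taking node 4 as the 0 V reference.
Source V1 fixes V_0 = 24 V.
KCL at each unknown node (sum of currents leaving = 0; resistances in Ω):
  Node 1: (V_1 - 24)/820 + (V_1 - V_2)/620 + (V_1 - V_5)/8.2 = 0
  Node 2: (V_2 - V_1)/620 + (V_2 - V_3)/30000 + (V_2 - V_5)/22 = 0
  Node 3: (V_3 - V_2)/30000 + (V_3 - 0)/1.8 + (V_3 - V_5)/620 = 0
  Node 5: (V_5 - V_1)/8.2 + (V_5 - V_2)/22 + (V_5 - V_3)/620 + (V_5 - 0)/39 = 0
Collecting terms (coefficients in siemens):
  0.1248·V_1 - 0.001613·V_2 - 0.122·V_5 = 0.02927
  0.0471·V_2 - 0.001613·V_1 - 0.00003333·V_3 - 0.04545·V_5 = 0
  0.5572·V_3 - 0.00003333·V_2 - 0.001613·V_5 = 0
  0.1947·V_5 - 0.122·V_1 - 0.04545·V_2 - 0.001613·V_3 = 0
Solving these 4 simultaneous equations (Gaussian elimination) gives:
  V_1 = 1.242 V, V_2 = 1.024 V, V_3 = 0.003006 V, V_5 = 1.017 V
The requested potential is V_2 = 1.024 V.

Final answer: V_2 = 1.024 V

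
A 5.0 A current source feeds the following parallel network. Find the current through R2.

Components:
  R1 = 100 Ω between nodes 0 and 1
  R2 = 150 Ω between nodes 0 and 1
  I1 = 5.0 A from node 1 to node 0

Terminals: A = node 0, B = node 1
All resistors sit directly between nodes 0 and 1, so they are in parallel and share one voltage V; the full source current 5 A splits among them.
1/R_par = 1/100 + 1/150 = 0.01667 S  =>  R_par = 60 Ω
V = I × R_par = 5 × 60 = 300 V
I_R2 = V/R2 = 300/150 = 2 A

Final answer: 2 A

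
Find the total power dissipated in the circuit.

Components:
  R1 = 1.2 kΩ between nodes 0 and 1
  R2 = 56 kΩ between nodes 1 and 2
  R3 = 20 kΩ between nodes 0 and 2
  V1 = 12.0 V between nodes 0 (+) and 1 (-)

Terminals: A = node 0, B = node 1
Nodal analysis, taking node 1 as the 0 V reference.
Source V1 fixes V_0 = 12 V.
KCL at each unknown node (sum of currents leaving = 0; resistances in Ω):
  Node 2: (V_2 - 0)/56000 + (V_2 - 12)/20000 = 0
Collecting terms: 0.00006786 × V_2 = 0.0006  =>  V_2 = 8.842 V
Power in each resistor, P = (ΔV)²/R:
  P_R1 = (12 - 0)²/1200 = 0.12 W
  P_R2 = (0 - 8.842)²/56000 = 0.001396 W
  P_R3 = (12 - 8.842)²/20000 = 0.0004986 W
P_total = P_R1 + P_R2 + P_R3 = 0.1219 W

Final answer: 0.1219 W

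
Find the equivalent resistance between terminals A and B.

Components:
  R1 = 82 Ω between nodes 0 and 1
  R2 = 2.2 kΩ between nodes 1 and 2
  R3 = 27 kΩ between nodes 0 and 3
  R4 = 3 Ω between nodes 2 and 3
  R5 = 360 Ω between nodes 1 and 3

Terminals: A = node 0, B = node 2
The network is not a plain series/parallel combination. Inject a 1 A test current into terminal A (node 0) and return it from terminal B (node 2); then R_eq = V_A / (1 A).
Nodal analysis, taking node 2 as the 0 V reference.
Current source I_test pushes 1 A into node 0 and draws it out of node 2.
KCL at each unknown node (sum of currents leaving = 0; resistances in Ω):
  Node 0: (V_0 - V_1)/82 + (V_0 - V_3)/27000 - 1 = 0
  Node 1: (V_1 - V_0)/82 + (V_1 - 0)/2200 + (V_1 - V_3)/360 = 0
  Node 3: (V_3 - V_0)/27000 + (V_3 - V_1)/360 + (V_3 - 0)/3 = 0
Collecting terms (coefficients in siemens):
  0.01223·V_0 - 0.0122·V_1 - 0.00003704·V_3 = 1
  0.01543·V_1 - 0.0122·V_0 - 0.002778·V_3 = 0
  0.3361·V_3 - 0.00003704·V_0 - 0.002778·V_1 = 0
Solving these 3 simultaneous equations (Gaussian elimination) gives:
  V_0 = 388 V, V_1 = 307.2 V, V_3 = 2.581 V
R_eq = V_0 / 1 A = 388 Ω

Final answer: 388 Ω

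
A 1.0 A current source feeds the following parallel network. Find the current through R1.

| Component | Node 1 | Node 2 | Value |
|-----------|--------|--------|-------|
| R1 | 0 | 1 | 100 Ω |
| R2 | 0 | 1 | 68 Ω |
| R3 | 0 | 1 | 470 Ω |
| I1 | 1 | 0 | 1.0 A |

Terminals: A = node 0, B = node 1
All resistors sit directly between nodes 0 and 1, so they are in parallel and share one voltage V; the full source current 1 A splits among them.
1/R_par = 1/100 + 1/68 + 1/470 = 0.02683 S  =>  R_par = 37.27 Ω
V = I × R_par = 1 × 37.27 = 37.27 V
I_R1 = V/R1 = 37.27/100 = 0.3727 A

Final answer: 0.3727 A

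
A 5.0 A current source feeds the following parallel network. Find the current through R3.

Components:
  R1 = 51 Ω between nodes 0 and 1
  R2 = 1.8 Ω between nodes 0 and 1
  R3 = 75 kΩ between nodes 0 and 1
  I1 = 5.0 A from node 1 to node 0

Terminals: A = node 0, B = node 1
All resistors sit directly between nodes 0 and 1, so they are in parallel and share one voltage V; the full source current 5 A splits among them.
1/R_par = 1/51 + 1/1.8 + 1/75000 = 0.5752 S  =>  R_par = 1.739 Ω
V = I × R_par = 5 × 1.739 = 8.693 V
I_R3 = V/R3 = 8.693/75000 = 0.0001159 A

Final answer: 0.0001159 A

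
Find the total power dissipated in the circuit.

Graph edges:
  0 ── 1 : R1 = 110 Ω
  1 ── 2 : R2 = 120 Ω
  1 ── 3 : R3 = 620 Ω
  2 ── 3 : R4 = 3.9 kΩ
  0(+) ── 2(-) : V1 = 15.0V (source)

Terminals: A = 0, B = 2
Nodal analysis, taking node 2 as the 0 V reference.
Source V1 fixes V_0 = 15 V.
KCL at each unknown node (sum of currents leaving = 0; resistances in Ω):
  Node 1: (V_1 - 15)/110 + (V_1 - 0)/120 + (V_1 - V_3)/620 = 0
  Node 3: (V_3 - V_1)/620 + (V_3 - 0)/3900 = 0
Collecting terms (coefficients in siemens):
  0.01904·V_1 - 0.001613·V_3 = 0.1364
  0.001869·V_3 - 0.001613·V_1 = 0
Determinant D = (0.01904)(0.001869) - (-0.001613)(-0.001613) = 0.00003298
V_1 = [(0.1364)(0.001869) - (-0.001613)(0)]/D = 7.728 V
V_3 = [(0.01904)(0) - (0.1364)(-0.001613)]/D = 6.668 V
Power in each resistor, P = (ΔV)²/R:
  P_R1 = (15 - 7.728)²/110 = 0.4808 W
  P_R2 = (7.728 - 0)²/120 = 0.4977 W
  P_R3 = (7.728 - 6.668)²/620 = 0.001812 W
  P_R4 = (0 - 6.668)²/3900 = 0.0114 W
P_total = P_R1 + P_R2 + P_R3 + P_R4 = 0.9916 W

Final answer: 0.9916 W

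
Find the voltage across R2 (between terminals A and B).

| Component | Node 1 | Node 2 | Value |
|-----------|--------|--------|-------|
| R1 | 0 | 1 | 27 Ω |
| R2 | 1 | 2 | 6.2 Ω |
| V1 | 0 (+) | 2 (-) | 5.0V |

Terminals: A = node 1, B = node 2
R1 and R2 are in series across V1 (node 0 → node 1 → node 2), and the output A–B is taken across R2, so this is a voltage divider.
Series current: I = V1/(R1 + R2) = 5/(27 + 6.2) = 5/33.2 = 0.1506 A
V_R2 = I × R2 = V1 × R2/(R1 + R2) = 5 × 6.2/33.2 = 0.9337 V

Final answer: 0.9337 V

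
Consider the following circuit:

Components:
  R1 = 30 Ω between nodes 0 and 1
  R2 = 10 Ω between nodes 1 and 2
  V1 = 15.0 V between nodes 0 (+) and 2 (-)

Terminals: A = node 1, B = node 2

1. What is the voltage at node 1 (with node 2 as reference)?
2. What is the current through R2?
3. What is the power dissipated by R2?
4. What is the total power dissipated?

Nodal analysis, taking node 2 as the 0 V reference.
Source V1 fixes V_0 = 15 V.
KCL at each unknown node (sum of currents leaving = 0; resistances in Ω):
  Node 1: (V_1 - 15)/30 + (V_1 - 0)/10 = 0
Collecting terms: 0.1333 × V_1 = 0.5  =>  V_1 = 3.75 V
Part 1:
  Read off the nodal solution: V_1 = 3.75 V
Part 2:
  I_R2 = (V_1 - V_2)/R2 = (3.75 - 0)/10 = 0.375 A
  Magnitude: I_R2 = 0.375 A
Part 3:
  I_R2 = (V_1 - V_2)/R2 = (3.75 - 0)/10 = 0.375 A
  P_R2 = I_R2² × R2 = (0.375)² × 10 = 1.406 W
Part 4:
  Power in each resistor, P = (ΔV)²/R:
    P_R1 = (15 - 3.75)²/30 = 4.219 W
    P_R2 = (3.75 - 0)²/10 = 1.406 W
  P_total = P_R1 + P_R2 = 5.625 W

Final answers:
1. V_1 = 3.75 V
2. I_R2 = 0.375 A
3. P_R2 = 1.406 W
4. P_total = 5.625 W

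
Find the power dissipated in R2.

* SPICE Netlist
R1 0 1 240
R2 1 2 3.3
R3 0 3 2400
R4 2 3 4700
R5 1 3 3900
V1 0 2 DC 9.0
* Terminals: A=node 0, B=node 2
Nodal analysis, taking node 2 as the 0 V reference.
Source V1 fixes V_0 = 9 V.
KCL at each unknown node (sum of currents leaving = 0; resistances in Ω):
  Node 1: (V_1 - 9)/240 + (V_1 - 0)/3.3 + (V_1 - V_3)/3900 = 0
  Node 3: (V_3 - 9)/2400 + (V_3 - 0)/4700 + (V_3 - V_1)/3900 = 0
Collecting terms (coefficients in siemens):
  0.3075·V_1 - 0.0002564·V_3 = 0.0375
  0.0008858·V_3 - 0.0002564·V_1 = 0.00375
Determinant D = (0.3075)(0.0008858) - (-0.0002564)(-0.0002564) = 0.0002723
V_1 = [(0.0375)(0.0008858) - (-0.0002564)(0.00375)]/D = 0.1255 V
V_3 = [(0.3075)(0.00375) - (0.0375)(-0.0002564)]/D = 4.27 V
I_R2 = (V_1 - V_2)/R2 = (0.1255 - 0)/3.3 = 0.03804 A
P_R2 = I_R2² × R2 = (0.03804)² × 3.3 = 0.004775 W

Final answer: 0.004775 W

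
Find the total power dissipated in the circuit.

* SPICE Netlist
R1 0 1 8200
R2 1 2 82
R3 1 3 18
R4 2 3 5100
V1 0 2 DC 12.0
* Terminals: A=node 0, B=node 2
Nodal analysis, taking node 2 as the 0 V reference.
Source V1 fixes V_0 = 12 V.
KCL at each unknown node (sum of currents leaving = 0; resistances in Ω):
  Node 1: (V_1 - 12)/8200 + (V_1 - 0)/82 + (V_1 - V_3)/18 = 0
  Node 3: (V_3 - V_1)/18 + (V_3 - 0)/5100 = 0
Collecting terms (coefficients in siemens):
  0.06787·V_1 - 0.05556·V_3 = 0.001463
  0.05575·V_3 - 0.05556·V_1 = 0
Determinant D = (0.06787)(0.05575) - (-0.05556)(-0.05556) = 0.0006976
V_1 = [(0.001463)(0.05575) - (-0.05556)(0)]/D = 0.117 V
V_3 = [(0.06787)(0) - (0.001463)(-0.05556)]/D = 0.1165 V
Power in each resistor, P = (ΔV)²/R:
  P_R1 = (12 - 0.117)²/8200 = 0.01722 W
  P_R2 = (0.117 - 0)²/82 = 0.0001668 W
  P_R3 = (0.117 - 0.1165)²/18 = 0.0000000094 W
  P_R4 = (0 - 0.1165)²/5100 = 0.000002663 W
P_total = P_R1 + P_R2 + P_R3 + P_R4 = 0.01739 W

Final answer: 0.01739 W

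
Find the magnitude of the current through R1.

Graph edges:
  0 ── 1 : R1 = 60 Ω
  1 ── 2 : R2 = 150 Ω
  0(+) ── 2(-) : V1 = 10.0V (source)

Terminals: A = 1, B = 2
Nodal analysis, taking node 2 as the 0 V reference.
Source V1 fixes V_0 = 10 V.
KCL at each unknown node (sum of currents leaving = 0; resistances in Ω):
  Node 1: (V_1 - 10)/60 + (V_1 - 0)/150 = 0
Collecting terms: 0.02333 × V_1 = 0.1667  =>  V_1 = 7.143 V
I_R1 = (V_0 - V_1)/R1 = (10 - 7.143)/60 = 0.04762 A
|I_R1| = 0.04762 A

Final answer: |I_R1| = 0.04762 A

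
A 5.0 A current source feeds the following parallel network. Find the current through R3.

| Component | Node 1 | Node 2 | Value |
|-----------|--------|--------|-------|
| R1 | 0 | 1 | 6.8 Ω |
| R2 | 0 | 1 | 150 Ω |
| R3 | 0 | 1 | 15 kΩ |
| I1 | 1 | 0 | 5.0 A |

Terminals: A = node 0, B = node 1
All resistors sit directly between nodes 0 and 1, so they are in parallel and share one voltage V; the full source current 5 A splits among them.
1/R_par = 1/6.8 + 1/150 + 1/15000 = 0.1538 S  =>  R_par = 6.502 Ω
V = I × R_par = 5 × 6.502 = 32.51 V
I_R3 = V/R3 = 32.51/15000 = 0.002167 A

Final answer: 0.002167 A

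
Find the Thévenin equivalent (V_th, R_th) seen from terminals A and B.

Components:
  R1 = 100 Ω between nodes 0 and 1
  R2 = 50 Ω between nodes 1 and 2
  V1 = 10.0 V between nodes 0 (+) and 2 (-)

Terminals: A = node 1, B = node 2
Step 1 — V_th is the open-circuit voltage V_A - V_B (nothing connected across the terminals).
Nodal analysis, taking node 2 as the 0 V reference.
Source V1 fixes V_0 = 10 V.
KCL at each unknown node (sum of currents leaving = 0; resistances in Ω):
  Node 1: (V_1 - 10)/100 + (V_1 - 0)/50 = 0
Collecting terms: 0.03 × V_1 = 0.1  =>  V_1 = 3.333 V
V_th = V_1 - V_2 = 3.333 - 0 = 3.333 V
Step 2 — R_th: zero the source — replace V1 by a short circuit (node 2 merges into node 0) — and find the resistance seen between A (node 1) and B (node 0).
Reduce the network between node 1 (A) and node 0 (B) by series/parallel combination:
  Rp1 = R1 ‖ R2 (parallel, both between nodes 0 and 1) = 1/(1/100 + 1/50) = 33.33 Ω
R_th = 33.33 Ω

Final answer: V_th = 3.333 V, R_th = 33.33 Ω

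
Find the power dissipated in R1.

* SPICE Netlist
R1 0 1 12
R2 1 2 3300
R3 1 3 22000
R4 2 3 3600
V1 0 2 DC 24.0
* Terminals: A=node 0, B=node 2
Nodal analysis, taking node 2 as the 0 V reference.
Source V1 fixes V_0 = 24 V.
KCL at each unknown node (sum of currents leaving = 0; resistances in Ω):
  Node 1: (V_1 - 24)/12 + (V_1 - 0)/3300 + (V_1 - V_3)/22000 = 0
  Node 3: (V_3 - V_1)/22000 + (V_3 - 0)/3600 = 0
Collecting terms (coefficients in siemens):
  0.08368·V_1 - 0.00004545·V_3 = 2
  0.0003232·V_3 - 0.00004545·V_1 = 0
Determinant D = (0.08368)(0.0003232) - (-0.00004545)(-0.00004545) = 0.00002705
V_1 = [(2)(0.0003232) - (-0.00004545)(0)]/D = 23.9 V
V_3 = [(0.08368)(0) - (2)(-0.00004545)]/D = 3.361 V
I_R1 = (V_0 - V_1)/R1 = (24 - 23.9)/12 = 0.008177 A
P_R1 = I_R1² × R1 = (0.008177)² × 12 = 0.0008023 W

Final answer: 0.0008023 W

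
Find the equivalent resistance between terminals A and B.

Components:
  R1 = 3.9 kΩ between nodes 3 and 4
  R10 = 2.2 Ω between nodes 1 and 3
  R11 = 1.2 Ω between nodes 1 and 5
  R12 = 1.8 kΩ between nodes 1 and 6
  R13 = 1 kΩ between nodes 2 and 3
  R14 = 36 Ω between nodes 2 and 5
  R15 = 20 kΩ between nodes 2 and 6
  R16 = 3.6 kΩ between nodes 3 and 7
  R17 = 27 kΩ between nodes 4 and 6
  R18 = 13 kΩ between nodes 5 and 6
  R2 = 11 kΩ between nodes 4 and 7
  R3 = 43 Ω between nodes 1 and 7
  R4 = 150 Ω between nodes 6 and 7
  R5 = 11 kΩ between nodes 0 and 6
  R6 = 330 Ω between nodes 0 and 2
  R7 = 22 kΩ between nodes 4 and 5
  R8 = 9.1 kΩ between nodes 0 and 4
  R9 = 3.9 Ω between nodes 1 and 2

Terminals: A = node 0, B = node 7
The network is not a plain series/parallel combination. Inject a 1 A test current into terminal A (node 0) and return it from terminal B (node 7); then R_eq = V_A / (1 A).
Nodal analysis, taking node 7 as the 0 V reference.
Current source I_test pushes 1 A into node 0 and draws it out of node 7.
KCL at each unknown node (sum of currents leaving = 0; resistances in Ω):
  Node 0: (V_0 - V_6)/11000 + (V_0 - V_2)/330 + (V_0 - V_4)/9100 - 1 = 0
  Node 1: (V_1 - 0)/43 + (V_1 - V_2)/3.9 + (V_1 - V_3)/2.2 + (V_1 - V_5)/1.2 + (V_1 - V_6)/1800 = 0
  Node 2: (V_2 - V_0)/330 + (V_2 - V_1)/3.9 + (V_2 - V_3)/1000 + (V_2 - V_5)/36 + (V_2 - V_6)/20000 = 0
  Node 3: (V_3 - V_1)/2.2 + (V_3 - V_2)/1000 + (V_3 - V_4)/3900 + (V_3 - 0)/3600 = 0
  Node 4: (V_4 - V_0)/9100 + (V_4 - V_3)/3900 + (V_4 - 0)/11000 + (V_4 - V_5)/22000 + (V_4 - V_6)/27000 = 0
  Node 5: (V_5 - V_1)/1.2 + (V_5 - V_2)/36 + (V_5 - V_4)/22000 + (V_5 - V_6)/13000 = 0
  Node 6: (V_6 - V_0)/11000 + (V_6 - V_1)/1800 + (V_6 - V_2)/20000 + (V_6 - V_4)/27000 + (V_6 - V_5)/13000 + (V_6 - 0)/150 = 0
Collecting terms (coefficients in siemens):
  0.003231·V_0 - 0.00303·V_2 - 0.0001099·V_4 - 0.00009091·V_6 = 1
  1.568·V_1 - 0.2564·V_2 - 0.4545·V_3 - 0.8333·V_5 - 0.0005556·V_6 = 0
  0.2883·V_2 - 0.00303·V_0 - 0.2564·V_1 - 0.001·V_3 - 0.02778·V_5 - 0.00005·V_6 = 0
  0.4561·V_3 - 0.4545·V_1 - 0.001·V_2 - 0.0002564·V_4 = 0
  0.0005397·V_4 - 0.0001099·V_0 - 0.0002564·V_3 - 0.00004545·V_5 - 0.00003704·V_6 = 0
  0.8612·V_5 - 0.8333·V_1 - 0.02778·V_2 - 0.00004545·V_4 - 0.00007692·V_6 = 0
  0.007477·V_6 - 0.00009091·V_0 - 0.0005556·V_1 - 0.00005·V_2 - 0.00003704·V_4 - 0.00007692·V_5 = 0
Solving these 7 simultaneous equations (Gaussian elimination) gives:
  V_0 = 353.3 V, V_1 = 39.74 V, V_2 = 43.04 V, V_3 = 39.76 V
  V_4 = 94.76 V, V_5 = 39.85 V, V_6 = 8.416 V
R_eq = V_0 / 1 A = 353.3 Ω

Final answer: 353.3 Ω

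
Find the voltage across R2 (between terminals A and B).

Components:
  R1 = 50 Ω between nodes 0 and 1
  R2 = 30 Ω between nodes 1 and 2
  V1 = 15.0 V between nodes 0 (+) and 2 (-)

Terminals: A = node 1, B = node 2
R1 and R2 are in series across V1 (node 0 → node 1 → node 2), and the output A–B is taken across R2, so this is a voltage divider.
Series current: I = V1/(R1 + R2) = 15/(50 + 30) = 15/80 = 0.1875 A
V_R2 = I × R2 = V1 × R2/(R1 + R2) = 15 × 30/80 = 5.625 V

Final answer: 5.625 V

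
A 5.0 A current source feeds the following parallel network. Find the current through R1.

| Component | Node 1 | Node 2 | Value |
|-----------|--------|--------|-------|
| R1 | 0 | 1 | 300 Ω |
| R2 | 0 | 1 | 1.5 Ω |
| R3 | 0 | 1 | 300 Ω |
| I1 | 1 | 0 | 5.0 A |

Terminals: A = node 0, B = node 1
All resistors sit directly between nodes 0 and 1, so they are in parallel and share one voltage V; the full source current 5 A splits among them.
1/R_par = 1/300 + 1/1.5 + 1/300 = 0.6733 S  =>  R_par = 1.485 Ω
V = I × R_par = 5 × 1.485 = 7.426 V
I_R1 = V/R1 = 7.426/300 = 0.02475 A

Final answer: 0.02475 A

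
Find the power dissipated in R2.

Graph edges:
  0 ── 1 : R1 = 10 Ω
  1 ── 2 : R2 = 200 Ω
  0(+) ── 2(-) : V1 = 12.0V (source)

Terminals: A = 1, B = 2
Nodal analysis, taking node 2 as the 0 V reference.
Source V1 fixes V_0 = 12 V.
KCL at each unknown node (sum of currents leaving = 0; resistances in Ω):
  Node 1: (V_1 - 12)/10 + (V_1 - 0)/200 = 0
Collecting terms: 0.105 × V_1 = 1.2  =>  V_1 = 11.43 V
I_R2 = (V_1 - V_2)/R2 = (11.43 - 0)/200 = 0.05714 A
P_R2 = I_R2² × R2 = (0.05714)² × 200 = 0.6531 W

Final answer: 0.6531 W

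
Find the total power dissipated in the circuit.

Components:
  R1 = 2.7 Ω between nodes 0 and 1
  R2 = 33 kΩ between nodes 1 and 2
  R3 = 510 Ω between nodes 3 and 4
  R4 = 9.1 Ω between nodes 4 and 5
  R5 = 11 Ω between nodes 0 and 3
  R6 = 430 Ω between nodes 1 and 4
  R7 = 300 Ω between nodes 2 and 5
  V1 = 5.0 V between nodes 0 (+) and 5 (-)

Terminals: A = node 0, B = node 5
Nodal analysis, taking node 5 as the 0 V reference.
Source V1 fixes V_0 = 5 V.
KCL at each unknown node (sum of currents leaving = 0; resistances in Ω):
  Node 1: (V_1 - 5)/2.7 + (V_1 - V_2)/33000 + (V_1 - V_4)/430 = 0
  Node 2: (V_2 - V_1)/33000 + (V_2 - 0)/300 = 0
  Node 3: (V_3 - V_4)/510 + (V_3 - 5)/11 = 0
  Node 4: (V_4 - V_3)/510 + (V_4 - 0)/9.1 + (V_4 - V_1)/430 = 0
Collecting terms (coefficients in siemens):
  0.3727·V_1 - 0.0000303·V_2 - 0.002326·V_4 = 1.852
  0.003364·V_2 - 0.0000303·V_1 = 0
  0.09287·V_3 - 0.001961·V_4 = 0.4545
  0.1142·V_4 - 0.002326·V_1 - 0.001961·V_3 = 0
Solving these 4 simultaneous equations (Gaussian elimination) gives:
  V_1 = 4.97 V, V_2 = 0.04477 V, V_3 = 4.898 V, V_4 = 0.1853 V
Power in each resistor, P = (ΔV)²/R:
  P_R1 = (5 - 4.97)²/2.7 = 0.0003433 W
  P_R2 = (4.97 - 0.04477)²/33000 = 0.000735 W
  P_R3 = (4.898 - 0.1853)²/510 = 0.04355 W
  P_R4 = (0.1853 - 0)²/9.1 = 0.003775 W
  P_R5 = (5 - 4.898)²/11 = 0.0009394 W
  P_R6 = (4.97 - 0.1853)²/430 = 0.05323 W
  P_R7 = (0.04477 - 0)²/300 = 0.000006681 W
P_total = P_R1 + P_R2 + P_R3 + P_R4 + P_R5 + P_R6 + P_R7 = 0.1026 W

Final answer: 0.1026 W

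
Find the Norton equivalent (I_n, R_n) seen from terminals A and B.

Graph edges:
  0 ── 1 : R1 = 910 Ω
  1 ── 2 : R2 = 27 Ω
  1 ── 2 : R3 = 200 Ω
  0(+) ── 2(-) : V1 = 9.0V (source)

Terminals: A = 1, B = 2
Find the Thévenin equivalent first; then I_n = V_th/R_th and R_n = R_th.
Step 1 — V_th is the open-circuit voltage V_A - V_B (nothing connected across the terminals).
Nodal analysis, taking node 2 as the 0 V reference.
Source V1 fixes V_0 = 9 V.
KCL at each unknown node (sum of currents leaving = 0; resistances in Ω):
  Node 1: (V_1 - 9)/910 + (V_1 - 0)/27 + (V_1 - 0)/200 = 0
Collecting terms: 0.04314 × V_1 = 0.00989  =>  V_1 = 0.2293 V
V_th = V_1 - V_2 = 0.2293 - 0 = 0.2293 V
Step 2 — R_th: zero the source — replace V1 by a short circuit (node 2 merges into node 0) — and find the resistance seen between A (node 1) and B (node 0).
Reduce the network between node 1 (A) and node 0 (B) by series/parallel combination:
  Rp1 = R1 ‖ R2 ‖ R3 (parallel, all between nodes 0 and 1) = 1/(1/910 + 1/27 + 1/200) = 23.18 Ω
R_th = 23.18 Ω
I_n = V_th/R_th = 0.2293/23.18 = 0.00989 A, and R_n = R_th = 23.18 Ω

Final answer: I_n = 0.00989 A, R_n = 23.18 Ω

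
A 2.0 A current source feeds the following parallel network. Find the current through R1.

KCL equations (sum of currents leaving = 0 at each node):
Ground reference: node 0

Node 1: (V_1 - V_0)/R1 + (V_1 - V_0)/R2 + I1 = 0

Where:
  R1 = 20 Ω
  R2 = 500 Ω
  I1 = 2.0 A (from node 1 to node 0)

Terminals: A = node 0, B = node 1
All resistors sit directly between nodes 0 and 1, so they are in parallel and share one voltage V; the full source current 2 A splits among them.
1/R_par = 1/20 + 1/500 = 0.052 S  =>  R_par = 19.23 Ω
V = I × R_par = 2 × 19.23 = 38.46 V
I_R1 = V/R1 = 38.46/20 = 1.923 A

Final answer: 1.923 A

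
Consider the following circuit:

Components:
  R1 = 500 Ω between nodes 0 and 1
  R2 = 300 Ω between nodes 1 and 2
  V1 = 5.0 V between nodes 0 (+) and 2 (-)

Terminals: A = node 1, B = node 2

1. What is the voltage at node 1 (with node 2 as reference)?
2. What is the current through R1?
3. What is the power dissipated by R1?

Nodal analysis, taking node 2 as the 0 V reference.
Source V1 fixes V_0 = 5 V.
KCL at each unknown node (sum of currents leaving = 0; resistances in Ω):
  Node 1: (V_1 - 5)/500 + (V_1 - 0)/300 = 0
Collecting terms: 0.005333 × V_1 = 0.01  =>  V_1 = 1.875 V
Part 1:
  Read off the nodal solution: V_1 = 1.875 V
Part 2:
  I_R1 = (V_0 - V_1)/R1 = (5 - 1.875)/500 = 0.00625 A
  Magnitude: I_R1 = 0.00625 A
Part 3:
  I_R1 = (V_0 - V_1)/R1 = (5 - 1.875)/500 = 0.00625 A
  P_R1 = I_R1² × R1 = (0.00625)² × 500 = 0.01953 W

Final answers:
1. V_1 = 1.875 V
2. I_R1 = 0.00625 A
3. P_R1 = 0.01953 W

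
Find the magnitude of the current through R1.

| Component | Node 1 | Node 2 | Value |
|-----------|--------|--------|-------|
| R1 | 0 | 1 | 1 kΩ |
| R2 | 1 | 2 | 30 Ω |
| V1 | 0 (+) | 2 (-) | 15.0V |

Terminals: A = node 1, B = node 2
Nodal analysis, taking node 2 as the 0 V reference.
Source V1 fixes V_0 = 15 V.
KCL at each unknown node (sum of currents leaving = 0; resistances in Ω):
  Node 1: (V_1 - 15)/1000 + (V_1 - 0)/30 = 0
Collecting terms: 0.03433 × V_1 = 0.015  =>  V_1 = 0.4369 V
I_R1 = (V_0 - V_1)/R1 = (15 - 0.4369)/1000 = 0.01456 A
|I_R1| = 0.01456 A

Final answer: |I_R1| = 0.01456 A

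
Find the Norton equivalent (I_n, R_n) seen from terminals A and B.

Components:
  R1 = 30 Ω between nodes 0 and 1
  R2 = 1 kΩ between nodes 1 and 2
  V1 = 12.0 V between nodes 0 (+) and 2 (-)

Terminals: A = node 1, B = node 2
Find the Thévenin equivalent first; then I_n = V_th/R_th and R_n = R_th.
Step 1 — V_th is the open-circuit voltage V_A - V_B (nothing connected across the terminals).
Nodal analysis, taking node 2 as the 0 V reference.
Source V1 fixes V_0 = 12 V.
KCL at each unknown node (sum of currents leaving = 0; resistances in Ω):
  Node 1: (V_1 - 12)/30 + (V_1 - 0)/1000 = 0
Collecting terms: 0.03433 × V_1 = 0.4  =>  V_1 = 11.65 V
V_th = V_1 - V_2 = 11.65 - 0 = 11.65 V
Step 2 — R_th: zero the source — replace V1 by a short circuit (node 2 merges into node 0) — and find the resistance seen between A (node 1) and B (node 0).
Reduce the network between node 1 (A) and node 0 (B) by series/parallel combination:
  Rp1 = R1 ‖ R2 (parallel, both between nodes 0 and 1) = 1/(1/30 + 1/1000) = 29.13 Ω
R_th = 29.13 Ω
I_n = V_th/R_th = 11.65/29.13 = 0.4 A, and R_n = R_th = 29.13 Ω

Final answer: I_n = 0.4 A, R_n = 29.13 Ω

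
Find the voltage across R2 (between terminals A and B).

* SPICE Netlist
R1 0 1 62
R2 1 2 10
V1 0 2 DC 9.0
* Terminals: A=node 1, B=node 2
R1 and R2 are in series across V1 (node 0 → node 1 → node 2), and the output A–B is taken across R2, so this is a voltage divider.
Series current: I = V1/(R1 + R2) = 9/(62 + 10) = 9/72 = 0.125 A
V_R2 = I × R2 = V1 × R2/(R1 + R2) = 9 × 10/72 = 1.25 V

Final answer: 1.25 V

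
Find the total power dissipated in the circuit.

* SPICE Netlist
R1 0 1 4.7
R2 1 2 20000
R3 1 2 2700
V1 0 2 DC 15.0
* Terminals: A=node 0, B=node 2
Nodal analysis, taking node 2 as the 0 V reference.
Source V1 fixes V_0 = 15 V.
KCL at each unknown node (sum of currents leaving = 0; resistances in Ω):
  Node 1: (V_1 - 15)/4.7 + (V_1 - 0)/20000 + (V_1 - 0)/2700 = 0
Collecting terms: 0.2132 × V_1 = 3.191  =>  V_1 = 14.97 V
Power in each resistor, P = (ΔV)²/R:
  P_R1 = (15 - 14.97)²/4.7 = 0.0001861 W
  P_R2 = (14.97 - 0)²/20000 = 0.01121 W
  P_R3 = (14.97 - 0)²/2700 = 0.08301 W
P_total = P_R1 + P_R2 + P_R3 = 0.0944 W

Final answer: 0.0944 W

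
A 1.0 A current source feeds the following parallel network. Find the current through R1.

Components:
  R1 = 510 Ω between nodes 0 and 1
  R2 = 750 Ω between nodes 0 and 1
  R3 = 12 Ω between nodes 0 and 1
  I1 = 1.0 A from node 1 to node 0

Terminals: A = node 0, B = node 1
All resistors sit directly between nodes 0 and 1, so they are in parallel and share one voltage V; the full source current 1 A splits among them.
1/R_par = 1/510 + 1/750 + 1/12 = 0.08663 S  =>  R_par = 11.54 Ω
V = I × R_par = 1 × 11.54 = 11.54 V
I_R1 = V/R1 = 11.54/510 = 0.02263 A

Final answer: 0.02263 A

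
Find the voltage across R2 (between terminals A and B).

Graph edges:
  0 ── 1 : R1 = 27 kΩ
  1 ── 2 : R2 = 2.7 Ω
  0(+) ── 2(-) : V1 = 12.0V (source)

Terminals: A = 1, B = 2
R1 and R2 are in series across V1 (node 0 → node 1 → node 2), and the output A–B is taken across R2, so this is a voltage divider.
Series current: I = V1/(R1 + R2) = 12/(27000 + 2.7) = 12/27000 = 0.0004444 A
V_R2 = I × R2 = V1 × R2/(R1 + R2) = 12 × 2.7/27000 = 0.0012 V

Final answer: 0.0012 V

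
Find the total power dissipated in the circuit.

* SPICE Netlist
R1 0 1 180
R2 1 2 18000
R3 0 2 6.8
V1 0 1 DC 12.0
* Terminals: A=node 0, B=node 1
Nodal analysis, taking node 1 as the 0 V reference.
Source V1 fixes V_0 = 12 V.
KCL at each unknown node (sum of currents leaving = 0; resistances in Ω):
  Node 2: (V_2 - 0)/18000 + (V_2 - 12)/6.8 = 0
Collecting terms: 0.1471 × V_2 = 1.765  =>  V_2 = 12 V
Power in each resistor, P = (ΔV)²/R:
  P_R1 = (12 - 0)²/180 = 0.8 W
  P_R2 = (0 - 12)²/18000 = 0.007994 W
  P_R3 = (12 - 12)²/6.8 = 0.00000302 W
P_total = P_R1 + P_R2 + P_R3 = 0.808 W

Final answer: 0.808 W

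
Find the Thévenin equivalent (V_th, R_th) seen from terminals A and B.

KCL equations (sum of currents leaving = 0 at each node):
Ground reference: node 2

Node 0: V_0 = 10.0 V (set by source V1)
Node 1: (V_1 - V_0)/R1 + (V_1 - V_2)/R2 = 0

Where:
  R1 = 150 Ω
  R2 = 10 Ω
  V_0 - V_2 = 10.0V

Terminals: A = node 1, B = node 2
Step 1 — V_th is the open-circuit voltage V_A - V_B (nothing connected across the terminals).
Nodal analysis, taking node 2 as the 0 V reference.
Source V1 fixes V_0 = 10 V.
KCL at each unknown node (sum of currents leaving = 0; resistances in Ω):
  Node 1: (V_1 - 10)/150 + (V_1 - 0)/10 = 0
Collecting terms: 0.1067 × V_1 = 0.06667  =>  V_1 = 0.625 V
V_th = V_1 - V_2 = 0.625 - 0 = 0.625 V
Step 2 — R_th: zero the source — replace V1 by a short circuit (node 2 merges into node 0) — and find the resistance seen between A (node 1) and B (node 0).
Reduce the network between node 1 (A) and node 0 (B) by series/parallel combination:
  Rp1 = R1 ‖ R2 (parallel, both between nodes 0 and 1) = 1/(1/150 + 1/10) = 9.375 Ω
R_th = 9.375 Ω

Final answer: V_th = 0.625 V, R_th = 9.375 Ω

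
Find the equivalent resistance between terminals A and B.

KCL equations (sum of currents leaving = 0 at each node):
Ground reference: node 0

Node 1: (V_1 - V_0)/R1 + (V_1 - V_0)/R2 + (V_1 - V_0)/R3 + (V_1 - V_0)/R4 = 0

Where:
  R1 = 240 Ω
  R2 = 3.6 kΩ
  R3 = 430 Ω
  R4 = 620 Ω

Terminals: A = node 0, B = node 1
Reduce the network between node 0 (A) and node 1 (B) by series/parallel combination:
  Rp1 = R1 ‖ R2 ‖ R3 ‖ R4 (parallel, all between nodes 0 and 1) = 1/(1/240 + 1/3600 + 1/430 + 1/620) = 119.3 Ω
R_eq = 119.3 Ω

Final answer: 119.3 Ω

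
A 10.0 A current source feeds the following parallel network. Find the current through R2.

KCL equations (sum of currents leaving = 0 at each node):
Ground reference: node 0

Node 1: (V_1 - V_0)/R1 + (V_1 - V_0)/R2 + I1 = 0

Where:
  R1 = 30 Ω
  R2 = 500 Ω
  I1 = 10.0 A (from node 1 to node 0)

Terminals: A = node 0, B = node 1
All resistors sit directly between nodes 0 and 1, so they are in parallel and share one voltage V; the full source current 10 A splits among them.
1/R_par = 1/30 + 1/500 = 0.03533 S  =>  R_par = 28.3 Ω
V = I × R_par = 10 × 28.3 = 283 V
I_R2 = V/R2 = 283/500 = 0.566 A

Final answer: 0.566 A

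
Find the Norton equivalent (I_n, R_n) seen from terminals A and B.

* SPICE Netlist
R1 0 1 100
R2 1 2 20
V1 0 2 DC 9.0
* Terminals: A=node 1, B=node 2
Find the Thévenin equivalent first; then I_n = V_th/R_th and R_n = R_th.
Step 1 — V_th is the open-circuit voltage V_A - V_B (nothing connected across the terminals).
Nodal analysis, taking node 2 as the 0 V reference.
Source V1 fixes V_0 = 9 V.
KCL at each unknown node (sum of currents leaving = 0; resistances in Ω):
  Node 1: (V_1 - 9)/100 + (V_1 - 0)/20 = 0
Collecting terms: 0.06 × V_1 = 0.09  =>  V_1 = 1.5 V
V_th = V_1 - V_2 = 1.5 - 0 = 1.5 V
Step 2 — R_th: zero the source — replace V1 by a short circuit (node 2 merges into node 0) — and find the resistance seen between A (node 1) and B (node 0).
Reduce the network between node 1 (A) and node 0 (B) by series/parallel combination:
  Rp1 = R1 ‖ R2 (parallel, both between nodes 0 and 1) = 1/(1/100 + 1/20) = 16.67 Ω
R_th = 16.67 Ω
I_n = V_th/R_th = 1.5/16.67 = 0.09 A, and R_n = R_th = 16.67 Ω

Final answer: I_n = 0.09 A, R_n = 16.67 Ω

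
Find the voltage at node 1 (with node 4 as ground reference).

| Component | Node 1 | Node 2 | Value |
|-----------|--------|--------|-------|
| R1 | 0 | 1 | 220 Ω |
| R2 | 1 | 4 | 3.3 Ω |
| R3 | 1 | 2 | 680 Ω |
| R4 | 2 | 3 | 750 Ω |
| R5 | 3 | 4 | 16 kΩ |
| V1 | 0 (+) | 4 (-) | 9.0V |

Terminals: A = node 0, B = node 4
Nodal analysis, taking node 4 as the 0 V reference.
Source V1 fixes V_0 = 9 V.
KCL at each unknown node (sum of currents leaving = 0; resistances in Ω):
  Node 1: (V_1 - 9)/220 + (V_1 - 0)/3.3 + (V_1 - V_2)/680 = 0
  Node 2: (V_2 - V_1)/680 + (V_2 - V_3)/750 = 0
  Node 3: (V_3 - V_2)/750 + (V_3 - 0)/16000 = 0
Collecting terms (coefficients in siemens):
  0.309·V_1 - 0.001471·V_2 = 0.04091
  0.002804·V_2 - 0.001471·V_1 - 0.001333·V_3 = 0
  0.001396·V_3 - 0.001333·V_2 = 0
Solving these 3 simultaneous equations (Gaussian elimination) gives:
  V_1 = 0.133 V, V_2 = 0.1278 V, V_3 = 0.1221 V
The requested potential is V_1 = 0.133 V.

Final answer: V_1 = 0.133 V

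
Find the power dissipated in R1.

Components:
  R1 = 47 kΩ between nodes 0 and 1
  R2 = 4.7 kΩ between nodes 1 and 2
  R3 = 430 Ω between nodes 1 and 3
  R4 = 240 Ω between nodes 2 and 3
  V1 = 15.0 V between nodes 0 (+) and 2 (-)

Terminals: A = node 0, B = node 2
Nodal analysis, taking node 2 as the 0 V reference.
Source V1 fixes V_0 = 15 V.
KCL at each unknown node (sum of currents leaving = 0; resistances in Ω):
  Node 1: (V_1 - 15)/47000 + (V_1 - 0)/4700 + (V_1 - V_3)/430 = 0
  Node 3: (V_3 - V_1)/430 + (V_3 - 0)/240 = 0
Collecting terms (coefficients in siemens):
  0.00256·V_1 - 0.002326·V_3 = 0.0003191
  0.006492·V_3 - 0.002326·V_1 = 0
Determinant D = (0.00256)(0.006492) - (-0.002326)(-0.002326) = 0.00001121
V_1 = [(0.0003191)(0.006492) - (-0.002326)(0)]/D = 0.1848 V
V_3 = [(0.00256)(0) - (0.0003191)(-0.002326)]/D = 0.06621 V
I_R1 = (V_0 - V_1)/R1 = (15 - 0.1848)/47000 = 0.0003152 A
P_R1 = I_R1² × R1 = (0.0003152)² × 47000 = 0.00467 W

Final answer: 0.00467 W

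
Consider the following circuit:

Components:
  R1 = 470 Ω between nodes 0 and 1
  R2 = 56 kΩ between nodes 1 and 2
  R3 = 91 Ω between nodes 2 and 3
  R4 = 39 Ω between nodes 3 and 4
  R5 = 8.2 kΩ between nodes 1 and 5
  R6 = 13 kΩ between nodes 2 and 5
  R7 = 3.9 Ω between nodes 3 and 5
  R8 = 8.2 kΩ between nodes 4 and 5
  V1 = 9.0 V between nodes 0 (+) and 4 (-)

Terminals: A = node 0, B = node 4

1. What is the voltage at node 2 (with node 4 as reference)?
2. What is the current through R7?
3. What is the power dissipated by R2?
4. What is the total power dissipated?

Nodal analysis, taking node 4 as the 0 V reference.
Source V1 fixes V_0 = 9 V.
KCL at each unknown node (sum of currents leaving = 0; resistances in Ω):
  Node 1: (V_1 - 9)/470 + (V_1 - V_2)/56000 + (V_1 - V_5)/8200 = 0
  Node 2: (V_2 - V_1)/56000 + (V_2 - V_3)/91 + (V_2 - V_5)/13000 = 0
  Node 3: (V_3 - V_2)/91 + (V_3 - 0)/39 + (V_3 - V_5)/3.9 = 0
  Node 5: (V_5 - V_1)/8200 + (V_5 - V_2)/13000 + (V_5 - V_3)/3.9 + (V_5 - 0)/8200 = 0
Collecting terms (coefficients in siemens):
  0.002267·V_1 - 0.00001786·V_2 - 0.000122·V_5 = 0.01915
  0.01108·V_2 - 0.00001786·V_1 - 0.01099·V_3 - 0.00007692·V_5 = 0
  0.293·V_3 - 0.01099·V_2 - 0.2564·V_5 = 0
  0.2567·V_5 - 0.000122·V_1 - 0.00007692·V_2 - 0.2564·V_3 = 0
Solving these 4 simultaneous equations (Gaussian elimination) gives:
  V_1 = 8.448 V, V_2 = 0.05912 V, V_3 = 0.04555 V, V_5 = 0.04953 V
Part 1:
  Read off the nodal solution: V_2 = 0.05912 V
Part 2:
  I_R7 = (V_3 - V_5)/R7 = (0.04555 - 0.04953)/3.9 = -0.001019 A
  Magnitude: I_R7 = 0.001019 A
Part 3:
  I_R2 = (V_1 - V_2)/R2 = (8.448 - 0.05912)/56000 = 0.0001498 A
  P_R2 = I_R2² × R2 = (0.0001498)² × 56000 = 0.001257 W
Part 4:
  Power in each resistor, P = (ΔV)²/R:
    P_R1 = (9 - 8.448)²/470 = 0.0006478 W
    P_R2 = (8.448 - 0.05912)²/56000 = 0.001257 W
    P_R3 = (0.05912 - 0.04555)²/91 = 0.000002022 W
    P_R4 = (0.04555 - 0)²/39 = 0.0000532 W
    P_R5 = (8.448 - 0.04953)²/8200 = 0.008602 W
    P_R6 = (0.05912 - 0.04953)²/13000 = 0.000000007076 W
    P_R7 = (0.04555 - 0.04953)²/3.9 = 0.000004049 W
    P_R8 = (0 - 0.04953)²/8200 = 0.0000002991 W
  P_total = P_R1 + P_R2 + P_R3 + P_R4 + P_R5 + P_R6 + P_R7 + P_R8 = 0.01057 W

Final answers:
1. V_2 = 0.05912 V
2. I_R7 = 0.001019 A
3. P_R2 = 0.001257 W
4. P_total = 0.01057 W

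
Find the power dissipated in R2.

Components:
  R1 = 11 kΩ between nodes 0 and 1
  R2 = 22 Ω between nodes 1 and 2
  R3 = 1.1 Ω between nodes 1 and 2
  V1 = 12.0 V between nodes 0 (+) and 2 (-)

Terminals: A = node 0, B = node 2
Nodal analysis, taking node 2 as the 0 V reference.
Source V1 fixes V_0 = 12 V.
KCL at each unknown node (sum of currents leaving = 0; resistances in Ω):
  Node 1: (V_1 - 12)/11000 + (V_1 - 0)/22 + (V_1 - 0)/1.1 = 0
Collecting terms: 0.9546 × V_1 = 0.001091  =>  V_1 = 0.001143 V
I_R2 = (V_1 - V_2)/R2 = (0.001143 - 0)/22 = 0.00005194 A
P_R2 = I_R2² × R2 = (0.00005194)² × 22 = 0.00000005936 W

Final answer: 5.936e-08 W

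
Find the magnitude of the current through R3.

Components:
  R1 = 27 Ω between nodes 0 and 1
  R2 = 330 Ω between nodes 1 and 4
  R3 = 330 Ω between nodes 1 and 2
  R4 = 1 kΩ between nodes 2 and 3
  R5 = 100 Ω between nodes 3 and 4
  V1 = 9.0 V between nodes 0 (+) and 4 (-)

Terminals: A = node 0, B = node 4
Nodal analysis, taking node 4 as the 0 V reference.
Source V1 fixes V_0 = 9 V.
KCL at each unknown node (sum of currents leaving = 0; resistances in Ω):
  Node 1: (V_1 - 9)/27 + (V_1 - 0)/330 + (V_1 - V_2)/330 = 0
  Node 2: (V_2 - V_1)/330 + (V_2 - V_3)/1000 = 0
  Node 3: (V_3 - V_2)/1000 + (V_3 - 0)/100 = 0
Collecting terms (coefficients in siemens):
  0.0431·V_1 - 0.00303·V_2 = 0.3333
  0.00403·V_2 - 0.00303·V_1 - 0.001·V_3 = 0
  0.011·V_3 - 0.001·V_2 = 0
Solving these 3 simultaneous equations (Gaussian elimination) gives:
  V_1 = 8.177 V, V_2 = 6.29 V, V_3 = 0.5718 V
I_R3 = (V_1 - V_2)/R3 = (8.177 - 6.29)/330 = 0.005718 A
|I_R3| = 0.005718 A

Final answer: |I_R3| = 0.005718 A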